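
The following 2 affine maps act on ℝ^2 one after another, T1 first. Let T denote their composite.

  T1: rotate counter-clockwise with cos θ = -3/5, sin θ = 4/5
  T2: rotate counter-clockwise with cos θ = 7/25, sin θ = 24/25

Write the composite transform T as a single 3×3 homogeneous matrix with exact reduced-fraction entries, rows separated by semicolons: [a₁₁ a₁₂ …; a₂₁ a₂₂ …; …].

T1 = [-3/5 -4/5 0; 4/5 -3/5 0; 0 0 1]
T2·T1 = [-117/125 44/125 0; -44/125 -117/125 0; 0 0 1]

T = [-117/125 44/125 0; -44/125 -117/125 0; 0 0 1]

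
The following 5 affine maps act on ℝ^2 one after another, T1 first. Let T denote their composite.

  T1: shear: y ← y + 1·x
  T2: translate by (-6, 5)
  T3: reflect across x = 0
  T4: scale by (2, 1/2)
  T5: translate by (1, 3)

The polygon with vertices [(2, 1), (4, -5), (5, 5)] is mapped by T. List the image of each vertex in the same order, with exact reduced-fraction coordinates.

image vertices: (9, 7), (5, 5), (3, 21/2)

T1 shear: y ← y + 1·x: (2, 1) → (2, 3); (4, -5) → (4, -1); (5, 5) → (5, 10)
T2 translate by (-6, 5): (2, 3) → (-4, 8); (4, -1) → (-2, 4); (5, 10) → (-1, 15)
T3 reflect across x = 0: (-4, 8) → (4, 8); (-2, 4) → (2, 4); (-1, 15) → (1, 15)
T4 scale by (2, 1/2): (4, 8) → (8, 4); (2, 4) → (4, 2); (1, 15) → (2, 15/2)
T5 translate by (1, 3): (8, 4) → (9, 7); (4, 2) → (5, 5); (2, 15/2) → (3, 21/2)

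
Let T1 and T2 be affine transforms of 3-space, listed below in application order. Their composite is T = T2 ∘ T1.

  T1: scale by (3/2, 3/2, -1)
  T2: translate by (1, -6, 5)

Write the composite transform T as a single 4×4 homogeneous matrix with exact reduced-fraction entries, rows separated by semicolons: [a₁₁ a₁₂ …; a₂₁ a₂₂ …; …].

T1 = [3/2 0 0 0; 0 3/2 0 0; 0 0 -1 0; 0 0 0 1]
T2·T1 = [3/2 0 0 1; 0 3/2 0 -6; 0 0 -1 5; 0 0 0 1]

T = [3/2 0 0 1; 0 3/2 0 -6; 0 0 -1 5; 0 0 0 1]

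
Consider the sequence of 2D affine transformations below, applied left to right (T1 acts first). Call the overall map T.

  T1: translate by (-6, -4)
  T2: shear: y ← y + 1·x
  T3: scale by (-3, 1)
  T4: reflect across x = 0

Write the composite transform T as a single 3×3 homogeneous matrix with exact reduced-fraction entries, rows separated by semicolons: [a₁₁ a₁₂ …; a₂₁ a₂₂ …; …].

T = [3 0 -18; 1 1 -10; 0 0 1]

T1 = [1 0 -6; 0 1 -4; 0 0 1]
T2·T1 = [1 0 -6; 1 1 -10; 0 0 1]
T3·…·T1 = [-3 0 18; 1 1 -10; 0 0 1]
T4·…·T1 = [3 0 -18; 1 1 -10; 0 0 1]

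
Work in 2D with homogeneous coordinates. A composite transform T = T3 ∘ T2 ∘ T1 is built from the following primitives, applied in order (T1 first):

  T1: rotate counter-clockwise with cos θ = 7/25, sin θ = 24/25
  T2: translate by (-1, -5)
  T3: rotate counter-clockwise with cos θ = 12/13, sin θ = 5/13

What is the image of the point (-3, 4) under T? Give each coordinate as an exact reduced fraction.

T1 rotate counter-clockwise with cos θ = 7/25, sin θ = 24/25: (-3, 4) → (-117/25, -44/25)
T2 translate by (-1, -5): (-117/25, -44/25) → (-142/25, -169/25)
T3 rotate counter-clockwise with cos θ = 12/13, sin θ = 5/13: (-142/25, -169/25) → (-859/325, -2738/325)

T(p) = (-859/325, -2738/325)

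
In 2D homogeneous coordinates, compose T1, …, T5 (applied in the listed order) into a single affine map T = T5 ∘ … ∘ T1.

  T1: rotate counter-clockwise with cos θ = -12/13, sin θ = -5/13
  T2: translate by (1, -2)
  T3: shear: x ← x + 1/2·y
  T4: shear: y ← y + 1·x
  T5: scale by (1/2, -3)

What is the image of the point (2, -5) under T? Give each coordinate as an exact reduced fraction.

T(p) = (-12/13, 0)

T1 rotate counter-clockwise with cos θ = -12/13, sin θ = -5/13: (2, -5) → (-49/13, 50/13)
T2 translate by (1, -2): (-49/13, 50/13) → (-36/13, 24/13)
T3 shear: x ← x + 1/2·y: (-36/13, 24/13) → (-24/13, 24/13)
T4 shear: y ← y + 1·x: (-24/13, 24/13) → (-24/13, 0)
T5 scale by (1/2, -3): (-24/13, 0) → (-12/13, 0)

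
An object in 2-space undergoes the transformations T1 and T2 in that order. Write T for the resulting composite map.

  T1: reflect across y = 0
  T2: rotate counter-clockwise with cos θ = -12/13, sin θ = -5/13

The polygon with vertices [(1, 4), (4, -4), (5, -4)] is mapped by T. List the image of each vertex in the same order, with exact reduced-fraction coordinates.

image vertices: (-32/13, 43/13), (-28/13, -68/13), (-40/13, -73/13)

T1 reflect across y = 0: (1, 4) → (1, -4); (4, -4) → (4, 4); (5, -4) → (5, 4)
T2 rotate counter-clockwise with cos θ = -12/13, sin θ = -5/13: (1, -4) → (-32/13, 43/13); (4, 4) → (-28/13, -68/13); (5, 4) → (-40/13, -73/13)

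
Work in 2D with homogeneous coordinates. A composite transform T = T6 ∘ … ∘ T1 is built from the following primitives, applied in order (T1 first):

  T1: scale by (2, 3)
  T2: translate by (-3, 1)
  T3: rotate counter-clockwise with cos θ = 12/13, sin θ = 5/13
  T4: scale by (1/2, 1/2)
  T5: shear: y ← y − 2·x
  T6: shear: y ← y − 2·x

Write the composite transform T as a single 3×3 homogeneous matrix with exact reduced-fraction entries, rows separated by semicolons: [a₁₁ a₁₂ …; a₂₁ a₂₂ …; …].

T1 = [2 0 0; 0 3 0; 0 0 1]
T2·T1 = [2 0 -3; 0 3 1; 0 0 1]
T3·…·T1 = [24/13 -15/13 -41/13; 10/13 36/13 -3/13; 0 0 1]
T4·…·T1 = [12/13 -15/26 -41/26; 5/13 18/13 -3/26; 0 0 1]
T5·…·T1 = [12/13 -15/26 -41/26; -19/13 33/13 79/26; 0 0 1]
T6·…·T1 = [12/13 -15/26 -41/26; -43/13 48/13 161/26; 0 0 1]

T = [12/13 -15/26 -41/26; -43/13 48/13 161/26; 0 0 1]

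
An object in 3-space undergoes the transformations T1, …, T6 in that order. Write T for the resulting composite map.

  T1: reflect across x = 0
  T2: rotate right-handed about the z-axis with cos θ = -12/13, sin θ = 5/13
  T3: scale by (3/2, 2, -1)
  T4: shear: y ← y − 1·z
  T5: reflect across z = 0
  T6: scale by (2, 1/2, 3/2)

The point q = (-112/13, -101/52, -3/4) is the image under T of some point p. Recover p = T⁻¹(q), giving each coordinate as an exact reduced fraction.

T1 = [-1 0 0 0; 0 1 0 0; 0 0 1 0; 0 0 0 1]
T2·T1 = [12/13 -5/13 0 0; -5/13 -12/13 0 0; 0 0 1 0; 0 0 0 1]
T3·…·T1 = [18/13 -15/26 0 0; -10/13 -24/13 0 0; 0 0 -1 0; 0 0 0 1]
T4·…·T1 = [18/13 -15/26 0 0; -10/13 -24/13 1 0; 0 0 -1 0; 0 0 0 1]
T5·…·T1 = [18/13 -15/26 0 0; -10/13 -24/13 1 0; 0 0 1 0; 0 0 0 1]
T6·…·T1 = [36/13 -15/13 0 0; -5/13 -12/13 1/2 0; 0 0 3/2 0; 0 0 0 1]
det M = -9/2; M⁻¹ = [4/13 -5/13 5/39 0; -5/39 -12/13 4/13 0; 0 0 2/3 0; 0 0 0 1]
M⁻¹ · (-112/13, -101/52, -3/4)ᵀ = (-2, 8/3, -1/2)ᵀ

p = (-2, 8/3, -1/2)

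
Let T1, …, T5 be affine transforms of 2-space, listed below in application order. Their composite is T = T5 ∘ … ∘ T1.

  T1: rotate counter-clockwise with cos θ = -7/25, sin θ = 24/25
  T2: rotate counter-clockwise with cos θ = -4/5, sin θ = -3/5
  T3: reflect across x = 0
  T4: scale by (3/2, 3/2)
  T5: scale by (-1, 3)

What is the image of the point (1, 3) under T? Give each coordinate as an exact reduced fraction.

T(p) = (39/10, 81/10)

T1 rotate counter-clockwise with cos θ = -7/25, sin θ = 24/25: (1, 3) → (-79/25, 3/25)
T2 rotate counter-clockwise with cos θ = -4/5, sin θ = -3/5: (-79/25, 3/25) → (13/5, 9/5)
T3 reflect across x = 0: (13/5, 9/5) → (-13/5, 9/5)
T4 scale by (3/2, 3/2): (-13/5, 9/5) → (-39/10, 27/10)
T5 scale by (-1, 3): (-39/10, 27/10) → (39/10, 81/10)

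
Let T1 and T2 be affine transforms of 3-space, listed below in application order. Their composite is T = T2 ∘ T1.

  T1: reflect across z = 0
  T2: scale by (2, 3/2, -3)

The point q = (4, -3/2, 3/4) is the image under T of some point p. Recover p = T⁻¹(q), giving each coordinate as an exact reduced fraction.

p = (2, -1, 1/4)

T1 = [1 0 0 0; 0 1 0 0; 0 0 -1 0; 0 0 0 1]
T2·T1 = [2 0 0 0; 0 3/2 0 0; 0 0 3 0; 0 0 0 1]
det M = 9; M⁻¹ = [1/2 0 0 0; 0 2/3 0 0; 0 0 1/3 0; 0 0 0 1]
M⁻¹ · (4, -3/2, 3/4)ᵀ = (2, -1, 1/4)ᵀ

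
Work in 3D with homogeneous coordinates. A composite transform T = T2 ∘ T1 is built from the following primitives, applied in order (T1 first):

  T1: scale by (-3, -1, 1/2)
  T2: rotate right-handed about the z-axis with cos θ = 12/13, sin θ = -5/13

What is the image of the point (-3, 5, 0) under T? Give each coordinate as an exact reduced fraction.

T1 scale by (-3, -1, 1/2): (-3, 5, 0) → (9, -5, 0)
T2 rotate right-handed about the z-axis with cos θ = 12/13, sin θ = -5/13: (9, -5, 0) → (83/13, -105/13, 0)

T(p) = (83/13, -105/13, 0)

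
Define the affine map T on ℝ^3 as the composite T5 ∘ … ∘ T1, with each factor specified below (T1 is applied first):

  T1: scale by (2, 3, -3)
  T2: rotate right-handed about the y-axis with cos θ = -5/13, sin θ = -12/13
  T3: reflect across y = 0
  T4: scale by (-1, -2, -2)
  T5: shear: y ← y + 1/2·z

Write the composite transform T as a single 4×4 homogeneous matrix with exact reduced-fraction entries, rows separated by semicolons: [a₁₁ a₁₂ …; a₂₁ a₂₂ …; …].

T1 = [2 0 0 0; 0 3 0 0; 0 0 -3 0; 0 0 0 1]
T2·T1 = [-10/13 0 36/13 0; 0 3 0 0; 24/13 0 15/13 0; 0 0 0 1]
T3·…·T1 = [-10/13 0 36/13 0; 0 -3 0 0; 24/13 0 15/13 0; 0 0 0 1]
T4·…·T1 = [10/13 0 -36/13 0; 0 6 0 0; -48/13 0 -30/13 0; 0 0 0 1]
T5·…·T1 = [10/13 0 -36/13 0; -24/13 6 -15/13 0; -48/13 0 -30/13 0; 0 0 0 1]

T = [10/13 0 -36/13 0; -24/13 6 -15/13 0; -48/13 0 -30/13 0; 0 0 0 1]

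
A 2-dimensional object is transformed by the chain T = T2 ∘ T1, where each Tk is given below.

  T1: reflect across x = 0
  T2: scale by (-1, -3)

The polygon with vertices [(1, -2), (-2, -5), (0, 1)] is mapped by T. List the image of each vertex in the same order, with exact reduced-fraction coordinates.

T1 reflect across x = 0: (1, -2) → (-1, -2); (-2, -5) → (2, -5); (0, 1) → (0, 1)
T2 scale by (-1, -3): (-1, -2) → (1, 6); (2, -5) → (-2, 15); (0, 1) → (0, -3)

image vertices: (1, 6), (-2, 15), (0, -3)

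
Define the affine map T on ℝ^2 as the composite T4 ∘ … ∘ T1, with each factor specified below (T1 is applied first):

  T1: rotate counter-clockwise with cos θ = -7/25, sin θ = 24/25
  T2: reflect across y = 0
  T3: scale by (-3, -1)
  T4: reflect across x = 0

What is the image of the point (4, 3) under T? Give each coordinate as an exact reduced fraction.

T1 rotate counter-clockwise with cos θ = -7/25, sin θ = 24/25: (4, 3) → (-4, 3)
T2 reflect across y = 0: (-4, 3) → (-4, -3)
T3 scale by (-3, -1): (-4, -3) → (12, 3)
T4 reflect across x = 0: (12, 3) → (-12, 3)

T(p) = (-12, 3)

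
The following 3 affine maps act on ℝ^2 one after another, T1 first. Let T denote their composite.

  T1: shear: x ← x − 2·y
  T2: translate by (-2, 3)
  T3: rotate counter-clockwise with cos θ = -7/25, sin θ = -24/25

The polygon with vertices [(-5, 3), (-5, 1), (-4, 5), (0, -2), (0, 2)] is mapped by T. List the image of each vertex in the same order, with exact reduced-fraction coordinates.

image vertices: (47/5, 54/5), (159/25, 188/25), (304/25, 328/25), (2/5, -11/5), (162/25, 109/25)

T1 shear: x ← x − 2·y: (-5, 3) → (-11, 3); (-5, 1) → (-7, 1); (-4, 5) → (-14, 5); (0, -2) → (4, -2); (0, 2) → (-4, 2)
T2 translate by (-2, 3): (-11, 3) → (-13, 6); (-7, 1) → (-9, 4); (-14, 5) → (-16, 8); (4, -2) → (2, 1); (-4, 2) → (-6, 5)
T3 rotate counter-clockwise with cos θ = -7/25, sin θ = -24/25: (-13, 6) → (47/5, 54/5); (-9, 4) → (159/25, 188/25); (-16, 8) → (304/25, 328/25); (2, 1) → (2/5, -11/5); (-6, 5) → (162/25, 109/25)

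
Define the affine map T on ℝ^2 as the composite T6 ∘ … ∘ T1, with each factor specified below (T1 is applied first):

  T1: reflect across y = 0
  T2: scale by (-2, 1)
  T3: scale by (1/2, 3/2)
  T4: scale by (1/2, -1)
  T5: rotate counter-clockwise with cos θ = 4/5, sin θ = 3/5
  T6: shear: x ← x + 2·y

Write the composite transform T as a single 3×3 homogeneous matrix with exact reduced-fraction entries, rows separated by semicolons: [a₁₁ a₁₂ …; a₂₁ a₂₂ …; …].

T = [-1 3/2 0; -3/10 6/5 0; 0 0 1]

T1 = [1 0 0; 0 -1 0; 0 0 1]
T2·T1 = [-2 0 0; 0 -1 0; 0 0 1]
T3·…·T1 = [-1 0 0; 0 -3/2 0; 0 0 1]
T4·…·T1 = [-1/2 0 0; 0 3/2 0; 0 0 1]
T5·…·T1 = [-2/5 -9/10 0; -3/10 6/5 0; 0 0 1]
T6·…·T1 = [-1 3/2 0; -3/10 6/5 0; 0 0 1]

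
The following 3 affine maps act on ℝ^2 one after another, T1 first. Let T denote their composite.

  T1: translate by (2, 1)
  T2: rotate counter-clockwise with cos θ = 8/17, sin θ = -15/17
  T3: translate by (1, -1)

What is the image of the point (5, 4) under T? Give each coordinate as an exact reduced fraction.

T(p) = (148/17, -82/17)

T1 translate by (2, 1): (5, 4) → (7, 5)
T2 rotate counter-clockwise with cos θ = 8/17, sin θ = -15/17: (7, 5) → (131/17, -65/17)
T3 translate by (1, -1): (131/17, -65/17) → (148/17, -82/17)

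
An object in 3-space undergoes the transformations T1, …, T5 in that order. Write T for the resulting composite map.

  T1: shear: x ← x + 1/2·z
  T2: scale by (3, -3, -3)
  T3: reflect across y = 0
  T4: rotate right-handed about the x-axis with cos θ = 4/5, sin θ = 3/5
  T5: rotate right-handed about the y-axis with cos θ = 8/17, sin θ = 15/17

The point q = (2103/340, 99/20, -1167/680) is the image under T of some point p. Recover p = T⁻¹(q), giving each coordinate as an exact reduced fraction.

p = (8/5, 9/4, -1/4)

T1 = [1 0 1/2 0; 0 1 0 0; 0 0 1 0; 0 0 0 1]
T2·T1 = [3 0 3/2 0; 0 -3 0 0; 0 0 -3 0; 0 0 0 1]
T3·…·T1 = [3 0 3/2 0; 0 3 0 0; 0 0 -3 0; 0 0 0 1]
T4·…·T1 = [3 0 3/2 0; 0 12/5 9/5 0; 0 9/5 -12/5 0; 0 0 0 1]
T5·…·T1 = [24/17 27/17 -24/17 0; 0 12/5 9/5 0; -45/17 72/85 -417/170 0; 0 0 0 1]
det M = -27; M⁻¹ = [14/51 -1/10 -59/255 0; 3/17 4/15 8/85 0; -4/17 1/5 -32/255 0; 0 0 0 1]
M⁻¹ · (2103/340, 99/20, -1167/680)ᵀ = (8/5, 9/4, -1/4)ᵀ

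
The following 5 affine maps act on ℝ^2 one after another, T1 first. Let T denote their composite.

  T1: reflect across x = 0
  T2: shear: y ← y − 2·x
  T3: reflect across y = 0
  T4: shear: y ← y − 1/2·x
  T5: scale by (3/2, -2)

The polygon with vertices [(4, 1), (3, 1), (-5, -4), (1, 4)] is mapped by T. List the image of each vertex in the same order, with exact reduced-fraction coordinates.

T1 reflect across x = 0: (4, 1) → (-4, 1); (3, 1) → (-3, 1); (-5, -4) → (5, -4); (1, 4) → (-1, 4)
T2 shear: y ← y − 2·x: (-4, 1) → (-4, 9); (-3, 1) → (-3, 7); (5, -4) → (5, -14); (-1, 4) → (-1, 6)
T3 reflect across y = 0: (-4, 9) → (-4, -9); (-3, 7) → (-3, -7); (5, -14) → (5, 14); (-1, 6) → (-1, -6)
T4 shear: y ← y − 1/2·x: (-4, -9) → (-4, -7); (-3, -7) → (-3, -11/2); (5, 14) → (5, 23/2); (-1, -6) → (-1, -11/2)
T5 scale by (3/2, -2): (-4, -7) → (-6, 14); (-3, -11/2) → (-9/2, 11); (5, 23/2) → (15/2, -23); (-1, -11/2) → (-3/2, 11)

image vertices: (-6, 14), (-9/2, 11), (15/2, -23), (-3/2, 11)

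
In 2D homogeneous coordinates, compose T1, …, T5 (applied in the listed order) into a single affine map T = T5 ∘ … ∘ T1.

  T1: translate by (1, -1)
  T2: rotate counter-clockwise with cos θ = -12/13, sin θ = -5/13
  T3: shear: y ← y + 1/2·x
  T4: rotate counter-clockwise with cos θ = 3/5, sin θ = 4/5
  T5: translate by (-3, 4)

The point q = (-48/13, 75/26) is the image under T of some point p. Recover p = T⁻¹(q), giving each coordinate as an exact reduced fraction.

T1 = [1 0 1; 0 1 -1; 0 0 1]
T2·T1 = [-12/13 5/13 -17/13; -5/13 -12/13 7/13; 0 0 1]
T3·…·T1 = [-12/13 5/13 -17/13; -11/13 -19/26 -3/26; 0 0 1]
T4·…·T1 = [8/65 53/65 -9/13; -81/65 -17/130 -29/26; 0 0 1]
T5·…·T1 = [8/65 53/65 -48/13; -81/65 -17/130 75/26; 0 0 1]
det M = 1; M⁻¹ = [-17/130 -53/65 243/130; 81/65 8/65 276/65; 0 0 1]
M⁻¹ · (-48/13, 75/26)ᵀ = (0, 0)ᵀ

p = (0, 0)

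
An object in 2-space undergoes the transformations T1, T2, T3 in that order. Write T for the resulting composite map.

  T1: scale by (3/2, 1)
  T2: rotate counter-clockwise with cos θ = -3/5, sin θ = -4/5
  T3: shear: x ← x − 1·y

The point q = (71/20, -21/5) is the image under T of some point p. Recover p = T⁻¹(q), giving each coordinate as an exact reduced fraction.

p = (5/2, 2)

T1 = [3/2 0 0; 0 1 0; 0 0 1]
T2·T1 = [-9/10 4/5 0; -6/5 -3/5 0; 0 0 1]
T3·…·T1 = [3/10 7/5 0; -6/5 -3/5 0; 0 0 1]
det M = 3/2; M⁻¹ = [-2/5 -14/15 0; 4/5 1/5 0; 0 0 1]
M⁻¹ · (71/20, -21/5)ᵀ = (5/2, 2)ᵀ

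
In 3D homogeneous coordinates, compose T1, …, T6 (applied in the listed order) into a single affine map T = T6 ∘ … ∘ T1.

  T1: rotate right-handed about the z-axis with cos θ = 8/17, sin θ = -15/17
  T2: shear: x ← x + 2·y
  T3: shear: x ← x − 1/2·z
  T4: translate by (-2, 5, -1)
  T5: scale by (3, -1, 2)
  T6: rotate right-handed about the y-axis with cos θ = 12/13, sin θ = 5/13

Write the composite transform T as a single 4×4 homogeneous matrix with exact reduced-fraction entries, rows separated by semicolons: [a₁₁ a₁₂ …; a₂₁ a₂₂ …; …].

T1 = [8/17 15/17 0 0; -15/17 8/17 0 0; 0 0 1 0; 0 0 0 1]
T2·T1 = [-22/17 31/17 0 0; -15/17 8/17 0 0; 0 0 1 0; 0 0 0 1]
T3·…·T1 = [-22/17 31/17 -1/2 0; -15/17 8/17 0 0; 0 0 1 0; 0 0 0 1]
T4·…·T1 = [-22/17 31/17 -1/2 -2; -15/17 8/17 0 5; 0 0 1 -1; 0 0 0 1]
T5·…·T1 = [-66/17 93/17 -3/2 -6; 15/17 -8/17 0 -5; 0 0 2 -2; 0 0 0 1]
T6·…·T1 = [-792/221 1116/221 -8/13 -82/13; 15/17 -8/17 0 -5; 330/221 -465/221 63/26 6/13; 0 0 0 1]

T = [-792/221 1116/221 -8/13 -82/13; 15/17 -8/17 0 -5; 330/221 -465/221 63/26 6/13; 0 0 0 1]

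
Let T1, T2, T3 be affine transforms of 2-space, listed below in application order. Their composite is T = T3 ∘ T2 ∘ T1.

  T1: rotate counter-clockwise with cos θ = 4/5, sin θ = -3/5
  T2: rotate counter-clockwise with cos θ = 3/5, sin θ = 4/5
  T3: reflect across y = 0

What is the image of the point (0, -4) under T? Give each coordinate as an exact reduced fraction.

T1 rotate counter-clockwise with cos θ = 4/5, sin θ = -3/5: (0, -4) → (-12/5, -16/5)
T2 rotate counter-clockwise with cos θ = 3/5, sin θ = 4/5: (-12/5, -16/5) → (28/25, -96/25)
T3 reflect across y = 0: (28/25, -96/25) → (28/25, 96/25)

T(p) = (28/25, 96/25)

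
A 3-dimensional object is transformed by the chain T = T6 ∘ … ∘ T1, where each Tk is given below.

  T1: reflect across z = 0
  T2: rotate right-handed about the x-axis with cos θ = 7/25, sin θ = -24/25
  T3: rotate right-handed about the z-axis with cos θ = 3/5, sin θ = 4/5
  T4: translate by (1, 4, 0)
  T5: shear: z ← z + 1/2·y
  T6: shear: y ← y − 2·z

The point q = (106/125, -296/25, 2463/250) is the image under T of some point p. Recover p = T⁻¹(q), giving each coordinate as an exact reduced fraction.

T1 = [1 0 0 0; 0 1 0 0; 0 0 -1 0; 0 0 0 1]
T2·T1 = [1 0 0 0; 0 7/25 -24/25 0; 0 -24/25 -7/25 0; 0 0 0 1]
T3·…·T1 = [3/5 -28/125 96/125 0; 4/5 21/125 -72/125 0; 0 -24/25 -7/25 0; 0 0 0 1]
T4·…·T1 = [3/5 -28/125 96/125 1; 4/5 21/125 -72/125 4; 0 -24/25 -7/25 0; 0 0 0 1]
T5·…·T1 = [3/5 -28/125 96/125 1; 4/5 21/125 -72/125 4; 2/5 -219/250 -71/125 2; 0 0 0 1]
T6·…·T1 = [3/5 -28/125 96/125 1; 0 48/25 14/25 0; 2/5 -219/250 -71/125 2; 0 0 0 1]
det M = -1; M⁻¹ = [3/5 4/5 8/5 -19/5; -28/125 81/125 42/125 -56/125; 96/125 -109/250 -144/125 192/125; 0 0 0 1]
M⁻¹ · (106/125, -296/25, 2463/250)ᵀ = (3, -5, -4)ᵀ

p = (3, -5, -4)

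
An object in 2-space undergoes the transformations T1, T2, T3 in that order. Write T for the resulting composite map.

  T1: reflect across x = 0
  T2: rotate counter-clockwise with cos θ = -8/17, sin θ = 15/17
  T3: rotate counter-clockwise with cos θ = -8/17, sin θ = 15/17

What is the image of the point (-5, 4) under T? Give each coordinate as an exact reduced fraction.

T(p) = (155/289, -1844/289)

T1 reflect across x = 0: (-5, 4) → (5, 4)
T2 rotate counter-clockwise with cos θ = -8/17, sin θ = 15/17: (5, 4) → (-100/17, 43/17)
T3 rotate counter-clockwise with cos θ = -8/17, sin θ = 15/17: (-100/17, 43/17) → (155/289, -1844/289)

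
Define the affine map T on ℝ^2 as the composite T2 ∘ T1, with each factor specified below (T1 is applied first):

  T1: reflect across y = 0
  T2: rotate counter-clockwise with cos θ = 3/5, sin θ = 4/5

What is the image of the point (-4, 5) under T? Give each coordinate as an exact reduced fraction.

T(p) = (8/5, -31/5)

T1 reflect across y = 0: (-4, 5) → (-4, -5)
T2 rotate counter-clockwise with cos θ = 3/5, sin θ = 4/5: (-4, -5) → (8/5, -31/5)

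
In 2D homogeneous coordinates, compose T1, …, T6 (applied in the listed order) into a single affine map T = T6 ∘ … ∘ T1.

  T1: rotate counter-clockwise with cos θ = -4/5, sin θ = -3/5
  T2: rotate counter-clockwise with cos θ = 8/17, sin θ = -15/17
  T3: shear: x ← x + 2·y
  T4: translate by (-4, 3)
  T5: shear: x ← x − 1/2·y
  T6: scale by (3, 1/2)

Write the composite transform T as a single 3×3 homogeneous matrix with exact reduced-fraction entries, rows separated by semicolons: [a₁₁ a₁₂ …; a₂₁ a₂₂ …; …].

T1 = [-4/5 3/5 0; -3/5 -4/5 0; 0 0 1]
T2·T1 = [-77/85 -36/85 0; 36/85 -77/85 0; 0 0 1]
T3·…·T1 = [-1/17 -38/17 0; 36/85 -77/85 0; 0 0 1]
T4·…·T1 = [-1/17 -38/17 -4; 36/85 -77/85 3; 0 0 1]
T5·…·T1 = [-23/85 -303/170 -11/2; 36/85 -77/85 3; 0 0 1]
T6·…·T1 = [-69/85 -909/170 -33/2; 18/85 -77/170 3/2; 0 0 1]

T = [-69/85 -909/170 -33/2; 18/85 -77/170 3/2; 0 0 1]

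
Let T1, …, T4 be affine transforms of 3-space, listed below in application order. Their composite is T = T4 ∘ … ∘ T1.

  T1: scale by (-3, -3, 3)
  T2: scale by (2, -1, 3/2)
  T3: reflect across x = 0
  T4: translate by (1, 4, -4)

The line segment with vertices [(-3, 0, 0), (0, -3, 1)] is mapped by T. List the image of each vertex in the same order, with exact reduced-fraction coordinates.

image vertices: (-17, 4, -4), (1, -5, 1/2)

T1 scale by (-3, -3, 3): (-3, 0, 0) → (9, 0, 0); (0, -3, 1) → (0, 9, 3)
T2 scale by (2, -1, 3/2): (9, 0, 0) → (18, 0, 0); (0, 9, 3) → (0, -9, 9/2)
T3 reflect across x = 0: (18, 0, 0) → (-18, 0, 0); (0, -9, 9/2) → (0, -9, 9/2)
T4 translate by (1, 4, -4): (-18, 0, 0) → (-17, 4, -4); (0, -9, 9/2) → (1, -5, 1/2)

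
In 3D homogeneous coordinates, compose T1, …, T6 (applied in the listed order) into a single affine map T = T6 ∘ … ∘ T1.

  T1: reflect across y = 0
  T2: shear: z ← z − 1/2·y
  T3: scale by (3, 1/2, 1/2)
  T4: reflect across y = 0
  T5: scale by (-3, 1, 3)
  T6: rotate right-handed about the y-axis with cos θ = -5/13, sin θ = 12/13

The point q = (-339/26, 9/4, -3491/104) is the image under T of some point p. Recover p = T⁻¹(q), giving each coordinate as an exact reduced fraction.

T1 = [1 0 0 0; 0 -1 0 0; 0 0 1 0; 0 0 0 1]
T2·T1 = [1 0 0 0; 0 -1 0 0; 0 1/2 1 0; 0 0 0 1]
T3·…·T1 = [3 0 0 0; 0 -1/2 0 0; 0 1/4 1/2 0; 0 0 0 1]
T4·…·T1 = [3 0 0 0; 0 1/2 0 0; 0 1/4 1/2 0; 0 0 0 1]
T5·…·T1 = [-9 0 0 0; 0 1/2 0 0; 0 3/4 3/2 0; 0 0 0 1]
T6·…·T1 = [45/13 9/13 18/13 0; 0 1/2 0 0; 108/13 -15/52 -15/26 0; 0 0 0 1]
det M = -27/4; M⁻¹ = [5/117 0 4/39 0; 0 2 0 0; 8/13 -1 -10/39 0; 0 0 0 1]
M⁻¹ · (-339/26, 9/4, -3491/104)ᵀ = (-4, 9/2, -5/3)ᵀ

p = (-4, 9/2, -5/3)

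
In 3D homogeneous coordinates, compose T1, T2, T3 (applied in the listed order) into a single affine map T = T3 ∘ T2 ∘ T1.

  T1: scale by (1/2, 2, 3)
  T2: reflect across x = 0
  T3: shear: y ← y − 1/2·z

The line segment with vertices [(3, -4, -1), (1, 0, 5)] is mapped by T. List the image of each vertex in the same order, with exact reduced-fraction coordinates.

image vertices: (-3/2, -13/2, -3), (-1/2, -15/2, 15)

T1 scale by (1/2, 2, 3): (3, -4, -1) → (3/2, -8, -3); (1, 0, 5) → (1/2, 0, 15)
T2 reflect across x = 0: (3/2, -8, -3) → (-3/2, -8, -3); (1/2, 0, 15) → (-1/2, 0, 15)
T3 shear: y ← y − 1/2·z: (-3/2, -8, -3) → (-3/2, -13/2, -3); (-1/2, 0, 15) → (-1/2, -15/2, 15)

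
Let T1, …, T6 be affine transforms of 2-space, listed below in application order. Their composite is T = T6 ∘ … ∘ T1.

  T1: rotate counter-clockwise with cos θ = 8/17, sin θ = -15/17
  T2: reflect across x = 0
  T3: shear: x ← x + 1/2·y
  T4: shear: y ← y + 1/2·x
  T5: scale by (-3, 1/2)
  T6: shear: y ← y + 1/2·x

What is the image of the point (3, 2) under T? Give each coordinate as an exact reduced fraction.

T1 rotate counter-clockwise with cos θ = 8/17, sin θ = -15/17: (3, 2) → (54/17, -29/17)
T2 reflect across x = 0: (54/17, -29/17) → (-54/17, -29/17)
T3 shear: x ← x + 1/2·y: (-54/17, -29/17) → (-137/34, -29/17)
T4 shear: y ← y + 1/2·x: (-137/34, -29/17) → (-137/34, -253/68)
T5 scale by (-3, 1/2): (-137/34, -253/68) → (411/34, -253/136)
T6 shear: y ← y + 1/2·x: (411/34, -253/136) → (411/34, 569/136)

T(p) = (411/34, 569/136)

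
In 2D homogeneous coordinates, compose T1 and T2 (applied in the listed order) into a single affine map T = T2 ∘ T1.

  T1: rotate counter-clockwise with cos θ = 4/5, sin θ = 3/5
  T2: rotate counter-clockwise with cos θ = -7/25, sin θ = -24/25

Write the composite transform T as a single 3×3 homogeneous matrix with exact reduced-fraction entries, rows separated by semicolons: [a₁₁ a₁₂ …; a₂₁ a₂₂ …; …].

T1 = [4/5 -3/5 0; 3/5 4/5 0; 0 0 1]
T2·T1 = [44/125 117/125 0; -117/125 44/125 0; 0 0 1]

T = [44/125 117/125 0; -117/125 44/125 0; 0 0 1]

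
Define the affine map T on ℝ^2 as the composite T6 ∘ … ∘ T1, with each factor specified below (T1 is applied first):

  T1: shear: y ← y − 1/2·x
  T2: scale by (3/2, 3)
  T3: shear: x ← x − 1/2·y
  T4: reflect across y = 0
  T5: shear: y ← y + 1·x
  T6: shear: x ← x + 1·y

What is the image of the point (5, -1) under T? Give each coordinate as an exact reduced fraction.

T1 shear: y ← y − 1/2·x: (5, -1) → (5, -7/2)
T2 scale by (3/2, 3): (5, -7/2) → (15/2, -21/2)
T3 shear: x ← x − 1/2·y: (15/2, -21/2) → (51/4, -21/2)
T4 reflect across y = 0: (51/4, -21/2) → (51/4, 21/2)
T5 shear: y ← y + 1·x: (51/4, 21/2) → (51/4, 93/4)
T6 shear: x ← x + 1·y: (51/4, 93/4) → (36, 93/4)

T(p) = (36, 93/4)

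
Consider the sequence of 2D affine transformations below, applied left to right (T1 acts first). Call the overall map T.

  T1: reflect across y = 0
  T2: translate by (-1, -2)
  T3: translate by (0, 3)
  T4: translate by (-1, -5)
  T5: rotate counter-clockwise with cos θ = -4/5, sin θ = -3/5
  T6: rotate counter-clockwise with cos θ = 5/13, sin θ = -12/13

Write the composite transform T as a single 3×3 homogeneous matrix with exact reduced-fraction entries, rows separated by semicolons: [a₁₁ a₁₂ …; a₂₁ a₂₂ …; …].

T = [-56/65 33/65 244/65; 33/65 56/65 158/65; 0 0 1]

T1 = [1 0 0; 0 -1 0; 0 0 1]
T2·T1 = [1 0 -1; 0 -1 -2; 0 0 1]
T3·…·T1 = [1 0 -1; 0 -1 1; 0 0 1]
T4·…·T1 = [1 0 -2; 0 -1 -4; 0 0 1]
T5·…·T1 = [-4/5 -3/5 -4/5; -3/5 4/5 22/5; 0 0 1]
T6·…·T1 = [-56/65 33/65 244/65; 33/65 56/65 158/65; 0 0 1]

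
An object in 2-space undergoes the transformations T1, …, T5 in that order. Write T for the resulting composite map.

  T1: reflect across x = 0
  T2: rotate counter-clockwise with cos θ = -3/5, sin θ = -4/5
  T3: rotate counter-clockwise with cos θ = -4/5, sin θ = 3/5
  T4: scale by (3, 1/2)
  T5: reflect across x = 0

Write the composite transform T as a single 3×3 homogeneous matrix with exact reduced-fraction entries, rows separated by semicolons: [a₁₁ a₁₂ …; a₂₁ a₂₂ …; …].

T = [72/25 21/25 0; -7/50 12/25 0; 0 0 1]

T1 = [-1 0 0; 0 1 0; 0 0 1]
T2·T1 = [3/5 4/5 0; 4/5 -3/5 0; 0 0 1]
T3·…·T1 = [-24/25 -7/25 0; -7/25 24/25 0; 0 0 1]
T4·…·T1 = [-72/25 -21/25 0; -7/50 12/25 0; 0 0 1]
T5·…·T1 = [72/25 21/25 0; -7/50 12/25 0; 0 0 1]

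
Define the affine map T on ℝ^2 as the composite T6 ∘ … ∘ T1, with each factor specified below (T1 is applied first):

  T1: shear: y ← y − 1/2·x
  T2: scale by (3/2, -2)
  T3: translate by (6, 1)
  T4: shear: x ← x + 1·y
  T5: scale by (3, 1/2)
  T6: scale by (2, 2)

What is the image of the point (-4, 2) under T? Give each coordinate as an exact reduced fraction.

T(p) = (-42, -7)

T1 shear: y ← y − 1/2·x: (-4, 2) → (-4, 4)
T2 scale by (3/2, -2): (-4, 4) → (-6, -8)
T3 translate by (6, 1): (-6, -8) → (0, -7)
T4 shear: x ← x + 1·y: (0, -7) → (-7, -7)
T5 scale by (3, 1/2): (-7, -7) → (-21, -7/2)
T6 scale by (2, 2): (-21, -7/2) → (-42, -7)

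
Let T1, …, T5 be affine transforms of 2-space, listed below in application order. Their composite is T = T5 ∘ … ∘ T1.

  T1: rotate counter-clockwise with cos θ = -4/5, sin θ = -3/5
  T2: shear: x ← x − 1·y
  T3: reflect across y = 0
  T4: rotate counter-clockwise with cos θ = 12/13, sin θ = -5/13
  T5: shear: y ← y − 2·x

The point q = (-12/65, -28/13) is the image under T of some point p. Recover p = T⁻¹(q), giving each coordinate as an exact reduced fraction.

p = (-4, 0)

T1 = [-4/5 3/5 0; -3/5 -4/5 0; 0 0 1]
T2·T1 = [-1/5 7/5 0; -3/5 -4/5 0; 0 0 1]
T3·…·T1 = [-1/5 7/5 0; 3/5 4/5 0; 0 0 1]
T4·…·T1 = [3/65 8/5 0; 41/65 1/5 0; 0 0 1]
T5·…·T1 = [3/65 8/5 0; 7/13 -3 0; 0 0 1]
det M = -1; M⁻¹ = [3 8/5 0; 7/13 -3/65 0; 0 0 1]
M⁻¹ · (-12/65, -28/13)ᵀ = (-4, 0)ᵀ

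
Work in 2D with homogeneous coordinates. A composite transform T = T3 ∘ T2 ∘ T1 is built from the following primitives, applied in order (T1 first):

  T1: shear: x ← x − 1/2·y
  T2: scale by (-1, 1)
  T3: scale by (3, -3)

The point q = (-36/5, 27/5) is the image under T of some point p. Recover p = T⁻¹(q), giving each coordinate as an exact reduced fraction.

p = (3/2, -9/5)

T1 = [1 -1/2 0; 0 1 0; 0 0 1]
T2·T1 = [-1 1/2 0; 0 1 0; 0 0 1]
T3·…·T1 = [-3 3/2 0; 0 -3 0; 0 0 1]
det M = 9; M⁻¹ = [-1/3 -1/6 0; 0 -1/3 0; 0 0 1]
M⁻¹ · (-36/5, 27/5)ᵀ = (3/2, -9/5)ᵀ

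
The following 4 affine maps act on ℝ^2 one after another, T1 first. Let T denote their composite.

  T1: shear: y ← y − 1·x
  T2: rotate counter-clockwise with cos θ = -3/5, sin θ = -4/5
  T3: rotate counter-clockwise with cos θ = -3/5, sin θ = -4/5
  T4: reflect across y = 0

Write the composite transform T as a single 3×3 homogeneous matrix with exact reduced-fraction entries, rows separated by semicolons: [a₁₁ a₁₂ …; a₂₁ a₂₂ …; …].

T = [17/25 -24/25 0; -31/25 7/25 0; 0 0 1]

T1 = [1 0 0; -1 1 0; 0 0 1]
T2·T1 = [-7/5 4/5 0; -1/5 -3/5 0; 0 0 1]
T3·…·T1 = [17/25 -24/25 0; 31/25 -7/25 0; 0 0 1]
T4·…·T1 = [17/25 -24/25 0; -31/25 7/25 0; 0 0 1]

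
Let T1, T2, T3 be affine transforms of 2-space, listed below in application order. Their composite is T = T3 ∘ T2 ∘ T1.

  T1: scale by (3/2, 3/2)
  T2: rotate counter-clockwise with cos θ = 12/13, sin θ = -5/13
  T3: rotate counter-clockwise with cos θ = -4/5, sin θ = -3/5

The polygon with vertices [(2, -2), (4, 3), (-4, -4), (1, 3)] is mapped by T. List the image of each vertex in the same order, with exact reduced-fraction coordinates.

image vertices: (-237/65, 141/65), (-306/65, -759/130), (282/65, 474/65), (-9/26, -123/26)

T1 scale by (3/2, 3/2): (2, -2) → (3, -3); (4, 3) → (6, 9/2); (-4, -4) → (-6, -6); (1, 3) → (3/2, 9/2)
T2 rotate counter-clockwise with cos θ = 12/13, sin θ = -5/13: (3, -3) → (21/13, -51/13); (6, 9/2) → (189/26, 24/13); (-6, -6) → (-102/13, -42/13); (3/2, 9/2) → (81/26, 93/26)
T3 rotate counter-clockwise with cos θ = -4/5, sin θ = -3/5: (21/13, -51/13) → (-237/65, 141/65); (189/26, 24/13) → (-306/65, -759/130); (-102/13, -42/13) → (282/65, 474/65); (81/26, 93/26) → (-9/26, -123/26)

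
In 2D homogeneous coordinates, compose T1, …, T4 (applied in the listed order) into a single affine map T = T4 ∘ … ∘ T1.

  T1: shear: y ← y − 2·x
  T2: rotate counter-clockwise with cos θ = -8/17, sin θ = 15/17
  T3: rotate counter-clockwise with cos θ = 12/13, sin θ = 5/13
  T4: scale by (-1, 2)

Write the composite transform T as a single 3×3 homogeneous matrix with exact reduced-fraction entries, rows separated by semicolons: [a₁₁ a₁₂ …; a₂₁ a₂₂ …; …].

T = [-109/221 140/221 0; 964/221 -342/221 0; 0 0 1]

T1 = [1 0 0; -2 1 0; 0 0 1]
T2·T1 = [22/17 -15/17 0; 31/17 -8/17 0; 0 0 1]
T3·…·T1 = [109/221 -140/221 0; 482/221 -171/221 0; 0 0 1]
T4·…·T1 = [-109/221 140/221 0; 964/221 -342/221 0; 0 0 1]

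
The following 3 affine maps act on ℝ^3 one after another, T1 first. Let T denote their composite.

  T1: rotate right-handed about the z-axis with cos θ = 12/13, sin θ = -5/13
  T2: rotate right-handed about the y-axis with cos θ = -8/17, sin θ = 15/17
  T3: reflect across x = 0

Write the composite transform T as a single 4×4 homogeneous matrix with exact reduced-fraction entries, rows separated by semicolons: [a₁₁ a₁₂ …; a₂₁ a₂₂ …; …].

T = [96/221 40/221 -15/17 0; -5/13 12/13 0 0; -180/221 -75/221 -8/17 0; 0 0 0 1]

T1 = [12/13 5/13 0 0; -5/13 12/13 0 0; 0 0 1 0; 0 0 0 1]
T2·T1 = [-96/221 -40/221 15/17 0; -5/13 12/13 0 0; -180/221 -75/221 -8/17 0; 0 0 0 1]
T3·…·T1 = [96/221 40/221 -15/17 0; -5/13 12/13 0 0; -180/221 -75/221 -8/17 0; 0 0 0 1]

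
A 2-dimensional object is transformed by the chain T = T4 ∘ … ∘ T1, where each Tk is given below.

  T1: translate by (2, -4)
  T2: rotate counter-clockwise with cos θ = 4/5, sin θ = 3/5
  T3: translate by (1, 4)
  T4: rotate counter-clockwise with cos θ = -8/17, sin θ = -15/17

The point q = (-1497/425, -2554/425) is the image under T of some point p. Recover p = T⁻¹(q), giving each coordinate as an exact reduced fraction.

p = (1/5, -3)

T1 = [1 0 2; 0 1 -4; 0 0 1]
T2·T1 = [4/5 -3/5 4; 3/5 4/5 -2; 0 0 1]
T3·…·T1 = [4/5 -3/5 5; 3/5 4/5 2; 0 0 1]
T4·…·T1 = [13/85 84/85 -10/17; -84/85 13/85 -91/17; 0 0 1]
det M = 1; M⁻¹ = [13/85 -84/85 -26/5; 84/85 13/85 7/5; 0 0 1]
M⁻¹ · (-1497/425, -2554/425)ᵀ = (1/5, -3)ᵀ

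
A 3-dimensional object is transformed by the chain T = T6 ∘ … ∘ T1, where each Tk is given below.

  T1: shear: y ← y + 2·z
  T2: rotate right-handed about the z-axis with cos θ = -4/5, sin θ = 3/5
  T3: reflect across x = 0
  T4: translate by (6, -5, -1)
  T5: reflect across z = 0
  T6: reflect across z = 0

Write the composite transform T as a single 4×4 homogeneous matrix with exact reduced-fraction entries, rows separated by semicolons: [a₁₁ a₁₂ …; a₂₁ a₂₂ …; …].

T1 = [1 0 0 0; 0 1 2 0; 0 0 1 0; 0 0 0 1]
T2·T1 = [-4/5 -3/5 -6/5 0; 3/5 -4/5 -8/5 0; 0 0 1 0; 0 0 0 1]
T3·…·T1 = [4/5 3/5 6/5 0; 3/5 -4/5 -8/5 0; 0 0 1 0; 0 0 0 1]
T4·…·T1 = [4/5 3/5 6/5 6; 3/5 -4/5 -8/5 -5; 0 0 1 -1; 0 0 0 1]
T5·…·T1 = [4/5 3/5 6/5 6; 3/5 -4/5 -8/5 -5; 0 0 -1 1; 0 0 0 1]
T6·…·T1 = [4/5 3/5 6/5 6; 3/5 -4/5 -8/5 -5; 0 0 1 -1; 0 0 0 1]

T = [4/5 3/5 6/5 6; 3/5 -4/5 -8/5 -5; 0 0 1 -1; 0 0 0 1]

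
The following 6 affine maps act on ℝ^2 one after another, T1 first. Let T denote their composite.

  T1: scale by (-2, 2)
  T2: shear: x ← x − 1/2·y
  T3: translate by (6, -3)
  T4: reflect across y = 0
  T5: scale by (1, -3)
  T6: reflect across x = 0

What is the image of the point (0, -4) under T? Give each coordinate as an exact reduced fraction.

T1 scale by (-2, 2): (0, -4) → (0, -8)
T2 shear: x ← x − 1/2·y: (0, -8) → (4, -8)
T3 translate by (6, -3): (4, -8) → (10, -11)
T4 reflect across y = 0: (10, -11) → (10, 11)
T5 scale by (1, -3): (10, 11) → (10, -33)
T6 reflect across x = 0: (10, -33) → (-10, -33)

T(p) = (-10, -33)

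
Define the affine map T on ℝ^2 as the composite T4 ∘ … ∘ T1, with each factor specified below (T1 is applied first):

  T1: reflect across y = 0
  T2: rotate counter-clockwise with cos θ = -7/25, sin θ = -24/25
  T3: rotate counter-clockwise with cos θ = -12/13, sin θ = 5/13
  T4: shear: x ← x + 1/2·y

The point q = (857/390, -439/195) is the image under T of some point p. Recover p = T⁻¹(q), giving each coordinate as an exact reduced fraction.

T1 = [1 0 0; 0 -1 0; 0 0 1]
T2·T1 = [-7/25 -24/25 0; -24/25 7/25 0; 0 0 1]
T3·…·T1 = [204/325 253/325 0; 253/325 -204/325 0; 0 0 1]
T4·…·T1 = [661/650 151/325 0; 253/325 -204/325 0; 0 0 1]
det M = -1; M⁻¹ = [204/325 151/325 0; 253/325 -661/650 0; 0 0 1]
M⁻¹ · (857/390, -439/195)ᵀ = (1/3, 4)ᵀ

p = (1/3, 4)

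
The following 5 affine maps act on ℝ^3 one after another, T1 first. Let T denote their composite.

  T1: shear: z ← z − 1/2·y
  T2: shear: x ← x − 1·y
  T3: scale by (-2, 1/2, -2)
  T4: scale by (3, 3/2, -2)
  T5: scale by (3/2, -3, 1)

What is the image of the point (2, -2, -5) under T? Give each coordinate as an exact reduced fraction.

T1 shear: z ← z − 1/2·y: (2, -2, -5) → (2, -2, -4)
T2 shear: x ← x − 1·y: (2, -2, -4) → (4, -2, -4)
T3 scale by (-2, 1/2, -2): (4, -2, -4) → (-8, -1, 8)
T4 scale by (3, 3/2, -2): (-8, -1, 8) → (-24, -3/2, -16)
T5 scale by (3/2, -3, 1): (-24, -3/2, -16) → (-36, 9/2, -16)

T(p) = (-36, 9/2, -16)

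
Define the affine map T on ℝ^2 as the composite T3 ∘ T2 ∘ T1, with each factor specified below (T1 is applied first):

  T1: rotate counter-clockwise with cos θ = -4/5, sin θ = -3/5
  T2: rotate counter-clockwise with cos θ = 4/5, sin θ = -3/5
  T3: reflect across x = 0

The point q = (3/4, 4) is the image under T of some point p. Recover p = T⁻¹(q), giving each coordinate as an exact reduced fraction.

T1 = [-4/5 3/5 0; -3/5 -4/5 0; 0 0 1]
T2·T1 = [-1 0 0; 0 -1 0; 0 0 1]
T3·…·T1 = [1 0 0; 0 -1 0; 0 0 1]
det M = -1; M⁻¹ = [1 0 0; 0 -1 0; 0 0 1]
M⁻¹ · (3/4, 4)ᵀ = (3/4, -4)ᵀ

p = (3/4, -4)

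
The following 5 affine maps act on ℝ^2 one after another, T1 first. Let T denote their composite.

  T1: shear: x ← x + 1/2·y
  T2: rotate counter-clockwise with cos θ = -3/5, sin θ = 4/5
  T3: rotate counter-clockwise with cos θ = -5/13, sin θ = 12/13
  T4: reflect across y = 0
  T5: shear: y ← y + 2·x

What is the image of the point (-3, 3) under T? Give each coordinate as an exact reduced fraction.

T1 shear: x ← x + 1/2·y: (-3, 3) → (-3/2, 3)
T2 rotate counter-clockwise with cos θ = -3/5, sin θ = 4/5: (-3/2, 3) → (-3/2, -3)
T3 rotate counter-clockwise with cos θ = -5/13, sin θ = 12/13: (-3/2, -3) → (87/26, -3/13)
T4 reflect across y = 0: (87/26, -3/13) → (87/26, 3/13)
T5 shear: y ← y + 2·x: (87/26, 3/13) → (87/26, 90/13)

T(p) = (87/26, 90/13)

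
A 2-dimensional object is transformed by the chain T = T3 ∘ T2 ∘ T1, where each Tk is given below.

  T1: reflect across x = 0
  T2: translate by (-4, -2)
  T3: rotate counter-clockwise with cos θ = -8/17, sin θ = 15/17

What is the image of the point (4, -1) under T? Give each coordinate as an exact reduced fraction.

T1 reflect across x = 0: (4, -1) → (-4, -1)
T2 translate by (-4, -2): (-4, -1) → (-8, -3)
T3 rotate counter-clockwise with cos θ = -8/17, sin θ = 15/17: (-8, -3) → (109/17, -96/17)

T(p) = (109/17, -96/17)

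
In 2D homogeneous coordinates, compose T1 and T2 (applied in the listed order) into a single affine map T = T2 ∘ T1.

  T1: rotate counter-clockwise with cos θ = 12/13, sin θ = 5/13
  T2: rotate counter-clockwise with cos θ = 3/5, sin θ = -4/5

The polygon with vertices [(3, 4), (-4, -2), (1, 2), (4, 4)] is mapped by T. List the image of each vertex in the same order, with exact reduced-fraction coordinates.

T1 rotate counter-clockwise with cos θ = 12/13, sin θ = 5/13: (3, 4) → (16/13, 63/13); (-4, -2) → (-38/13, -44/13); (1, 2) → (2/13, 29/13); (4, 4) → (28/13, 68/13)
T2 rotate counter-clockwise with cos θ = 3/5, sin θ = -4/5: (16/13, 63/13) → (60/13, 25/13); (-38/13, -44/13) → (-58/13, 4/13); (2/13, 29/13) → (122/65, 79/65); (28/13, 68/13) → (356/65, 92/65)

image vertices: (60/13, 25/13), (-58/13, 4/13), (122/65, 79/65), (356/65, 92/65)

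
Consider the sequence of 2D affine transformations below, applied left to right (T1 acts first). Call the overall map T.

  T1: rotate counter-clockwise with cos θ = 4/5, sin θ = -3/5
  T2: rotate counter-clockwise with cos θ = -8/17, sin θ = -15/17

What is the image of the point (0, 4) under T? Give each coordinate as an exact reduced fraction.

T(p) = (144/85, -308/85)

T1 rotate counter-clockwise with cos θ = 4/5, sin θ = -3/5: (0, 4) → (12/5, 16/5)
T2 rotate counter-clockwise with cos θ = -8/17, sin θ = -15/17: (12/5, 16/5) → (144/85, -308/85)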